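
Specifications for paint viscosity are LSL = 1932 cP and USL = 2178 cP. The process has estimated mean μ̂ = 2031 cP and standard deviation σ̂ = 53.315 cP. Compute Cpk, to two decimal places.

Cpu = (USL − μ̂) / (3σ̂) = (2178 − 2031) / (3 × 53.315) = 0.9191; Cpl = (μ̂ − LSL) / (3σ̂) = (2031 − 1932) / (3 × 53.315) = 0.6190; Cpk = min(Cpu, Cpl) = 0.6190

0.62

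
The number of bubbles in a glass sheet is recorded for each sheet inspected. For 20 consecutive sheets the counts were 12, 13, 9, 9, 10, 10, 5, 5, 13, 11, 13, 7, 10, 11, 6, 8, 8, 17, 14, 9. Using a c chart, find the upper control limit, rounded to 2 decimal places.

c̄ = (12 + 13 + 9 + 9 + 10 + 10 + 5 + 5 + 13 + 11 + 13 + 7 + 10 + 11 + 6 + 8 + 8 + 17 + 14 + 9) / 20 = 200 / 20 = 10.0000
UCL = c̄ + 3√c̄ = 10.0000 + 3 × √10.0000 = 10.0000 + 3 × 3.1623 = 19.4868

19.49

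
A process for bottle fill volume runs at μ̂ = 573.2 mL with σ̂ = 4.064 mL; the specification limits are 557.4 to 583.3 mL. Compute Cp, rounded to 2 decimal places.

Cp = (USL − LSL) / (6σ̂) = (583.3 − 557.4) / (6 × 4.064) = 25.9000 / 24.3840 = 1.0622

1.06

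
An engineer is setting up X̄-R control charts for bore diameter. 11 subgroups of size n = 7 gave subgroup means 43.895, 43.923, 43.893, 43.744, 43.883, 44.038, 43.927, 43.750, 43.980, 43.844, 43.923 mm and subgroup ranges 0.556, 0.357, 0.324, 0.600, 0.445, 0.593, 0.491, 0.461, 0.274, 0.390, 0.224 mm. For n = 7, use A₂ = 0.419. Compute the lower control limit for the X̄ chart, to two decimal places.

X̄̄ = (43.895 + 43.923 + 43.893 + 43.744 + 43.883 + 44.038 + 43.927 + 43.750 + 43.980 + 43.844 + 43.923) / 11 = 482.8000 / 11 = 43.8909
R̄ = (0.556 + 0.357 + 0.324 + 0.600 + 0.445 + 0.593 + 0.491 + 0.461 + 0.274 + 0.390 + 0.224) / 11 = 4.7150 / 11 = 0.4286
LCL = X̄̄ − A₂·R̄ = 43.8909 − 0.419 × 0.4286 = 43.7113

43.71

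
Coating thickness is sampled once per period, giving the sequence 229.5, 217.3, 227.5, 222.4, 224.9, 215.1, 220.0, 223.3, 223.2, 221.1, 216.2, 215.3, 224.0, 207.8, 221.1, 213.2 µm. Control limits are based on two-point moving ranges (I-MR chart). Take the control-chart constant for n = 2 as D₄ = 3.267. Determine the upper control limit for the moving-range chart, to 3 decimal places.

22.237

Moving ranges: 12.2, 10.2, 5.1, 2.5, 9.8, 4.9, 3.3, 0.1, 2.1, 4.9, 0.9, 8.7, 16.2, 13.3, 7.9; M̄R̄ = 102.1000 / 15 = 6.8067
UCL_MR = D₄·M̄R̄ = 3.267 × 6.8067 = 22.2374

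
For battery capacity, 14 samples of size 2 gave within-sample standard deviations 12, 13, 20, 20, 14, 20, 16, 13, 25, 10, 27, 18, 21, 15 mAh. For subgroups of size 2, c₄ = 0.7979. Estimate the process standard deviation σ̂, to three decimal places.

21.843

s̄ = (12 + 13 + 20 + 20 + 14 + 20 + 16 + 13 + 25 + 10 + 27 + 18 + 21 + 15) / 14 = 17.4286
σ̂ = s̄ / c₄ = 17.4286 / 0.7979 = 21.8431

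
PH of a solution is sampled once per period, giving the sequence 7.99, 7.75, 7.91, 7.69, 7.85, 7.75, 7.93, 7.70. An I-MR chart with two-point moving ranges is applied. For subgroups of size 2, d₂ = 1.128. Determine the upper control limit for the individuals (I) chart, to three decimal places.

8.311

X̄ = (7.99 + 7.75 + 7.91 + 7.69 + 7.85 + 7.75 + 7.93 + 7.70) / 8 = 7.8213
Moving ranges: 0.24, 0.16, 0.22, 0.16, 0.10, 0.18, 0.23; M̄R̄ = 1.2900 / 7 = 0.1843
UCL = X̄ + 3·M̄R̄/d₂ = 7.8213 + 3 × 0.1843 / 1.128 = 8.3114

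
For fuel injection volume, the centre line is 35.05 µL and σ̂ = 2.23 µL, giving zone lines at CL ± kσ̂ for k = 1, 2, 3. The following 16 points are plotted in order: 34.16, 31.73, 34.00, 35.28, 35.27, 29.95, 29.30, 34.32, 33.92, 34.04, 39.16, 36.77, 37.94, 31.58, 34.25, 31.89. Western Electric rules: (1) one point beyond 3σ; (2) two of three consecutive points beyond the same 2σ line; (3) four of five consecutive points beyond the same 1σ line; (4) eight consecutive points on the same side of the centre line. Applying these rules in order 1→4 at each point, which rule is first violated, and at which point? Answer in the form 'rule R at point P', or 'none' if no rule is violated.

rule 2 at point 7

Zone of each point (C = within 1σ̂, B = 1σ̂–2σ̂, A = 2σ̂–3σ̂, * = beyond 3σ̂; sign = side of CL): 1:-C, 2:-B, 3:-C, 4:+C, 5:+C, 6:-A, 7:-A, 8:-C, 9:-C, 10:-C, 11:+B, 12:+C, 13:+B, 14:-B, 15:-C, 16:-B
Rule 2 (two of three consecutive points beyond the same 2σ limit) is satisfied at point 7.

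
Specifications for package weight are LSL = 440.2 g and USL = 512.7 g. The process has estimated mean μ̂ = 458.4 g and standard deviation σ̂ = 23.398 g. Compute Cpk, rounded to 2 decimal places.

Cpu = (USL − μ̂) / (3σ̂) = (512.7 − 458.4) / (3 × 23.398) = 0.7736; Cpl = (μ̂ − LSL) / (3σ̂) = (458.4 − 440.2) / (3 × 23.398) = 0.2593; Cpk = min(Cpu, Cpl) = 0.2593

0.26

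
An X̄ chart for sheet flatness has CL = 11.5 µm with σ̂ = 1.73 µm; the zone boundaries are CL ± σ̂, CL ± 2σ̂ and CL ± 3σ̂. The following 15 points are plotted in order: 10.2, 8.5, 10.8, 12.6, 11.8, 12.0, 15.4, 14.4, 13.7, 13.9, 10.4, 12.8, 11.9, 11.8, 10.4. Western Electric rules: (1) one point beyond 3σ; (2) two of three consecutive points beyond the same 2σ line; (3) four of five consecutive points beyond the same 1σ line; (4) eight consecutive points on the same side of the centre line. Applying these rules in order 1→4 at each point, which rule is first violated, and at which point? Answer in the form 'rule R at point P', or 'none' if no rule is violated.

rule 3 at point 10

Zone of each point (C = within 1σ̂, B = 1σ̂–2σ̂, A = 2σ̂–3σ̂, * = beyond 3σ̂; sign = side of CL): 1:-C, 2:-B, 3:-C, 4:+C, 5:+C, 6:+C, 7:+A, 8:+B, 9:+B, 10:+B, 11:-C, 12:+C, 13:+C, 14:+C, 15:-C
Rule 3 (four of five consecutive points beyond the same 1σ limit) is satisfied at point 10.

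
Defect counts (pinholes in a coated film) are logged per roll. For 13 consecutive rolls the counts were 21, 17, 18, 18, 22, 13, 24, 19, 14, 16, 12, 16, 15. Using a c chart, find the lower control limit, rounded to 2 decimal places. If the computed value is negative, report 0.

4.83

c̄ = (21 + 17 + 18 + 18 + 22 + 13 + 24 + 19 + 14 + 16 + 12 + 16 + 15) / 13 = 225 / 13 = 17.3077
LCL = c̄ − 3√c̄ = 17.3077 − 3 × 4.1603 = 4.8269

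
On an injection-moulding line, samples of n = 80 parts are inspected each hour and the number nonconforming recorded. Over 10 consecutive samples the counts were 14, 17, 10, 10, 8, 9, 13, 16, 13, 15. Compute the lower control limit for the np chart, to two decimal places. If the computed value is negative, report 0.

2.76

p̄ = Σdᵢ / (k·n) = 125 / (10 × 80) = 0.15625
LCL = np̄ − 3·√(np̄(1−p̄)) = 12.5000 − 3 × 3.2476 = 2.7572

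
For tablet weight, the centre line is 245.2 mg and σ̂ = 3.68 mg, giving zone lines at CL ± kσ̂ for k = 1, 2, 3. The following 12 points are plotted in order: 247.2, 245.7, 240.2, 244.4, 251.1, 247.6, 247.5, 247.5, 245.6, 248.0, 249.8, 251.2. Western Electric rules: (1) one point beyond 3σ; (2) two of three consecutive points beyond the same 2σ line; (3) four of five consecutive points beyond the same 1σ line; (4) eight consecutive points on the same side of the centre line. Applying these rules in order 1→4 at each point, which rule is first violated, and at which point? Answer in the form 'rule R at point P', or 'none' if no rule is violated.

rule 4 at point 12

Zone of each point (C = within 1σ̂, B = 1σ̂–2σ̂, A = 2σ̂–3σ̂, * = beyond 3σ̂; sign = side of CL): 1:+C, 2:+C, 3:-B, 4:-C, 5:+B, 6:+C, 7:+C, 8:+C, 9:+C, 10:+C, 11:+B, 12:+B
Rule 4 (eight consecutive points on the same side of the centre line) is satisfied at point 12.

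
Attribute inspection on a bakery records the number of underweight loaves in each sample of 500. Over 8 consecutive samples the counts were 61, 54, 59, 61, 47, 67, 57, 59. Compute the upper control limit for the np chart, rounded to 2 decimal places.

p̄ = Σdᵢ / (k·n) = 465 / (8 × 500) = 0.11625
UCL = np̄ + 3·√(np̄(1−p̄)) = 58.1250 + 3 × √(58.1250×0.88375) = 58.1250 + 3 × 7.1671 = 79.6264

79.63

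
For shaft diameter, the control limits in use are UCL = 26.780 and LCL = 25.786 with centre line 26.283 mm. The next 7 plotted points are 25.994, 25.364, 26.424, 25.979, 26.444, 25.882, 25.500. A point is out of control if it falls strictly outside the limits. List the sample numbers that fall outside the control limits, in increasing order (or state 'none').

2, 7

Compare each point to [25.786, 26.780]: sample 2 = 25.364 < LCL; sample 7 = 25.500 < LCL.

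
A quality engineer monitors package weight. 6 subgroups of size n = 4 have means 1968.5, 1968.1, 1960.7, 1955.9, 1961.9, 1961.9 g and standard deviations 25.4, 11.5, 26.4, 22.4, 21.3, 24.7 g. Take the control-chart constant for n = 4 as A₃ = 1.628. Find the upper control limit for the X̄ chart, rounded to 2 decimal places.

1998.57

X̄̄ = (1968.5 + 1968.1 + 1960.7 + 1955.9 + 1961.9 + 1961.9) / 6 = 1962.8333
s̄ = (25.4 + 11.5 + 26.4 + 22.4 + 21.3 + 24.7) / 6 = 21.9500
UCL = X̄̄ + A₃·s̄ = 1962.8333 + 1.628 × 21.9500 = 1998.5679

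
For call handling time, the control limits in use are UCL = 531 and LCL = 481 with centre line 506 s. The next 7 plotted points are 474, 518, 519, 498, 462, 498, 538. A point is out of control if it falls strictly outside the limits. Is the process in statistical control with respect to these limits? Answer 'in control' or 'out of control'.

Compare each point to [481, 531]: sample 1 = 474 < LCL; sample 5 = 462 < LCL; sample 7 = 538 > UCL.

out of control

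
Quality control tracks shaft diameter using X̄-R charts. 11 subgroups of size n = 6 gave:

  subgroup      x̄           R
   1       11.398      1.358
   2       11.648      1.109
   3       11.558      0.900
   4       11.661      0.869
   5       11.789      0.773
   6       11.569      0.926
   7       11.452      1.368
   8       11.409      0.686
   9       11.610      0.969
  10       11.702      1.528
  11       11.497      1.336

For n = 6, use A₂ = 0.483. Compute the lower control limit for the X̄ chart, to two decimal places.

11.05

X̄̄ = (11.398 + 11.648 + 11.558 + 11.661 + 11.789 + 11.569 + 11.452 + 11.409 + 11.610 + 11.702 + 11.497) / 11 = 127.2930 / 11 = 11.5721
R̄ = (1.358 + 1.109 + 0.900 + 0.869 + 0.773 + 0.926 + 1.368 + 0.686 + 0.969 + 1.528 + 1.336) / 11 = 11.8220 / 11 = 1.0747
LCL = X̄̄ − A₂·R̄ = 11.5721 − 0.483 × 1.0747 = 11.0530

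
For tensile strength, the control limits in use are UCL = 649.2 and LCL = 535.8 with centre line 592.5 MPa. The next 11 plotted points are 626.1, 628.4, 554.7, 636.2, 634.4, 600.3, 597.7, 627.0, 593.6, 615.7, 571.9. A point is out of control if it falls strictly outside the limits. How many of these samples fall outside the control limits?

0

All 11 points lie within [535.8, 649.2].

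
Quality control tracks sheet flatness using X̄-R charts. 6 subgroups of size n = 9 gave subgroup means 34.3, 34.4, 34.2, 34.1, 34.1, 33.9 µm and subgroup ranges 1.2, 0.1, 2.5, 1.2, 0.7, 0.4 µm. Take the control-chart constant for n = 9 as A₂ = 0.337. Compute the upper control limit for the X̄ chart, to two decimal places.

X̄̄ = (34.3 + 34.4 + 34.2 + 34.1 + 34.1 + 33.9) / 6 = 205.0000 / 6 = 34.1667
R̄ = (1.2 + 0.1 + 2.5 + 1.2 + 0.7 + 0.4) / 6 = 6.1000 / 6 = 1.0167
UCL = X̄̄ + A₂·R̄ = 34.1667 + 0.337 × 1.0167 = 34.5093

34.51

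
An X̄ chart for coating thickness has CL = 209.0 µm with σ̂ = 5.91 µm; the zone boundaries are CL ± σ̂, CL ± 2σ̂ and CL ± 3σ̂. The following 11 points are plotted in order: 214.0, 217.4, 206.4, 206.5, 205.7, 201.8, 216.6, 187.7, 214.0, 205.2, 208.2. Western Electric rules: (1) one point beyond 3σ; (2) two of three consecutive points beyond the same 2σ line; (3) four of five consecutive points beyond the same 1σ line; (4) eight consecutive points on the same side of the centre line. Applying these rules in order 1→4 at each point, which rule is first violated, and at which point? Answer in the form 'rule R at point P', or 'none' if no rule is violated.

Zone of each point (C = within 1σ̂, B = 1σ̂–2σ̂, A = 2σ̂–3σ̂, * = beyond 3σ̂; sign = side of CL): 1:+C, 2:+B, 3:-C, 4:-C, 5:-C, 6:-B, 7:+B, 8:-*, 9:+C, 10:-C, 11:-C
Rule 1 (one point beyond the 3σ limits) is satisfied at point 8.

rule 1 at point 8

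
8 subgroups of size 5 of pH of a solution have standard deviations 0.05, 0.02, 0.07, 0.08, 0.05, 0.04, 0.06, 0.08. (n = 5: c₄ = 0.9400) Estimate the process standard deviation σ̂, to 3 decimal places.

0.060

s̄ = (0.05 + 0.02 + 0.07 + 0.08 + 0.05 + 0.04 + 0.06 + 0.08) / 8 = 0.0563
σ̂ = s̄ / c₄ = 0.0563 / 0.9400 = 0.0598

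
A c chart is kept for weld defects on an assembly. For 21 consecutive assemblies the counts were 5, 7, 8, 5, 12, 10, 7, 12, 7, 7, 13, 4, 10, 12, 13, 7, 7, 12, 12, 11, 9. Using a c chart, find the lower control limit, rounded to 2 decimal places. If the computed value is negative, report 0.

c̄ = (5 + 7 + 8 + 5 + 12 + 10 + 7 + 12 + 7 + 7 + 13 + 4 + 10 + 12 + 13 + 7 + 7 + 12 + 12 + 11 + 9) / 21 = 190 / 21 = 9.0476
LCL = c̄ − 3√c̄ = 9.0476 − 3 × 3.0079 = 0.0238

0.02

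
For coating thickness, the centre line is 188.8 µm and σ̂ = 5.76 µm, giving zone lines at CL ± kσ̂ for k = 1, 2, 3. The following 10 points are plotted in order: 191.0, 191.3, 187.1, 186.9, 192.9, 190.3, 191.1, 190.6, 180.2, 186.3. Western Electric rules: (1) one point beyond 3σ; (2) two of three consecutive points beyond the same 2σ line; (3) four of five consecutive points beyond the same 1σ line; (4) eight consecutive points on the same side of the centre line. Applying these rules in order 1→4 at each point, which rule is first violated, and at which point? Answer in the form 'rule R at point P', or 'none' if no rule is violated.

none

Zone of each point (C = within 1σ̂, B = 1σ̂–2σ̂, A = 2σ̂–3σ̂, * = beyond 3σ̂; sign = side of CL): 1:+C, 2:+C, 3:-C, 4:-C, 5:+C, 6:+C, 7:+C, 8:+C, 9:-B, 10:-C
No rule fires across all 10 points.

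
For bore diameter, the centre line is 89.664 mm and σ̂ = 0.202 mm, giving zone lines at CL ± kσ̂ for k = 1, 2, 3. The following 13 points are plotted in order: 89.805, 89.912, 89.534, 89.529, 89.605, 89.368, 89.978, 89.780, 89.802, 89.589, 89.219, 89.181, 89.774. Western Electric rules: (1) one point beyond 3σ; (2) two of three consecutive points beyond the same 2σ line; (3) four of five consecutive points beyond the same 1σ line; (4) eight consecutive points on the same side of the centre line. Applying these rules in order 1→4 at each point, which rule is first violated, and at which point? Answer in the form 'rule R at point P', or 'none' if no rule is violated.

rule 2 at point 12

Zone of each point (C = within 1σ̂, B = 1σ̂–2σ̂, A = 2σ̂–3σ̂, * = beyond 3σ̂; sign = side of CL): 1:+C, 2:+B, 3:-C, 4:-C, 5:-C, 6:-B, 7:+B, 8:+C, 9:+C, 10:-C, 11:-A, 12:-A, 13:+C
Rule 2 (two of three consecutive points beyond the same 2σ limit) is satisfied at point 12.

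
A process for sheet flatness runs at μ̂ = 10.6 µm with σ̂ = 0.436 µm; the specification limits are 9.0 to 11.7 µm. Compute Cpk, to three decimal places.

0.841

Cpu = (USL − μ̂) / (3σ̂) = (11.7 − 10.6) / (3 × 0.436) = 0.8410; Cpl = (μ̂ − LSL) / (3σ̂) = (10.6 − 9.0) / (3 × 0.436) = 1.2232; Cpk = min(Cpu, Cpl) = 0.8410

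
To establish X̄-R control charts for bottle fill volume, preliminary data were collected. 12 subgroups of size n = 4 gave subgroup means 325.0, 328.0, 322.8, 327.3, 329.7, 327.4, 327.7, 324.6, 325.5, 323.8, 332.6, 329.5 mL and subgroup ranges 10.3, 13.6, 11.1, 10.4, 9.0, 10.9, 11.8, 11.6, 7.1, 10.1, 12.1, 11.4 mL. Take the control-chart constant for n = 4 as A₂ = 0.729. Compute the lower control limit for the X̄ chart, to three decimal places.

319.131

X̄̄ = (325.0 + 328.0 + 322.8 + 327.3 + 329.7 + 327.4 + 327.7 + 324.6 + 325.5 + 323.8 + 332.6 + 329.5) / 12 = 3923.9000 / 12 = 326.9917
R̄ = (10.3 + 13.6 + 11.1 + 10.4 + 9.0 + 10.9 + 11.8 + 11.6 + 7.1 + 10.1 + 12.1 + 11.4) / 12 = 129.4000 / 12 = 10.7833
LCL = X̄̄ − A₂·R̄ = 326.9917 − 0.729 × 10.7833 = 319.1306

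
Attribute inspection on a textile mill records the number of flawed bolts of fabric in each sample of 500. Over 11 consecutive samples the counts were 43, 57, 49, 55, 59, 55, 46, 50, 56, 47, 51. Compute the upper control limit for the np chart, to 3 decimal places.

72.050

p̄ = Σdᵢ / (k·n) = 568 / (11 × 500) = 0.10327
UCL = np̄ + 3·√(np̄(1−p̄)) = 51.6364 + 3 × √(51.6364×0.89673) = 51.6364 + 3 × 6.8047 = 72.0504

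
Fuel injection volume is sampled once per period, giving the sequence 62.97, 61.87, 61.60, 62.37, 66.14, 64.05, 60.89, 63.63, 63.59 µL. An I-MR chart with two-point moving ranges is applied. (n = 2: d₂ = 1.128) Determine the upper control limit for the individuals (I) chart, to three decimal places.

X̄ = (62.97 + 61.87 + 61.60 + 62.37 + 66.14 + 64.05 + 60.89 + 63.63 + 63.59) / 9 = 63.0122
Moving ranges: 1.10, 0.27, 0.77, 3.77, 2.09, 3.16, 2.74, 0.04; M̄R̄ = 13.9400 / 8 = 1.7425
UCL = X̄ + 3·M̄R̄/d₂ = 63.0122 + 3 × 1.7425 / 1.128 = 67.6465

67.647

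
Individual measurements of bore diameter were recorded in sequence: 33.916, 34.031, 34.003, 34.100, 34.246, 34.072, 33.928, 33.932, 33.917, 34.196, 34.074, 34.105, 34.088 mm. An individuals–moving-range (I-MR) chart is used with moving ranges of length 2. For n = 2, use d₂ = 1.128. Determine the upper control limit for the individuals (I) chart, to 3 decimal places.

34.307

X̄ = (33.916 + 34.031 + 34.003 + 34.100 + 34.246 + 34.072 + 33.928 + 33.932 + 33.917 + 34.196 + 34.074 + 34.105 + 34.088) / 13 = 34.0468
Moving ranges: 0.115, 0.028, 0.097, 0.146, 0.174, 0.144, 0.004, 0.015, 0.279, 0.122, 0.031, 0.017; M̄R̄ = 1.1720 / 12 = 0.0977
UCL = X̄ + 3·M̄R̄/d₂ = 34.0468 + 3 × 0.0977 / 1.128 = 34.3065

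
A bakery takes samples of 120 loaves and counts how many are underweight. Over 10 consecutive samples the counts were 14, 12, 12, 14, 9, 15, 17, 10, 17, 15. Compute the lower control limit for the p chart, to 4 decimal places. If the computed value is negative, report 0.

0.0260

p̄ = Σdᵢ / (k·n) = 135 / (10 × 120) = 0.11250
LCL = p̄ − 3·√(p̄(1−p̄)/n) = 0.11250 − 3 × 0.02884 = 0.02597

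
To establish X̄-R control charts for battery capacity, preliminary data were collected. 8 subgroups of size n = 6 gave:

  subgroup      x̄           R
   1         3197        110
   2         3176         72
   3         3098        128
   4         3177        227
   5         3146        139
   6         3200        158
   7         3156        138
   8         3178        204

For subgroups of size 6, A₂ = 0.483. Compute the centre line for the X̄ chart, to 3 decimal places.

3166.000

X̄̄ = (3197 + 3176 + 3098 + 3177 + 3146 + 3200 + 3156 + 3178) / 8 = 25328.0000 / 8 = 3166.0000
CL = X̄̄ = 3166.0000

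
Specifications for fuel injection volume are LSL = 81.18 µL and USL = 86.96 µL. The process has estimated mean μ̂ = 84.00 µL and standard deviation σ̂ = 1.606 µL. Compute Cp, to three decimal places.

0.600

Cp = (USL − LSL) / (6σ̂) = (86.96 − 81.18) / (6 × 1.606) = 5.7800 / 9.6360 = 0.5998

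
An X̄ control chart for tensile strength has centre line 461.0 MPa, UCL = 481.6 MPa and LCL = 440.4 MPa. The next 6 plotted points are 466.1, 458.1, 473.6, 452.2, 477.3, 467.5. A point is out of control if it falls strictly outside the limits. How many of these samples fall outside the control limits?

All 6 points lie within [440.4, 481.6].

0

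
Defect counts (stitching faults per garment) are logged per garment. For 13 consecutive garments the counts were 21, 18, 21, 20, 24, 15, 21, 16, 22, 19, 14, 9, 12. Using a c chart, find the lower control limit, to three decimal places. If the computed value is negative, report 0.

c̄ = (21 + 18 + 21 + 20 + 24 + 15 + 21 + 16 + 22 + 19 + 14 + 9 + 12) / 13 = 232 / 13 = 17.8462
LCL = c̄ − 3√c̄ = 17.8462 − 3 × 4.2245 = 5.1727

5.173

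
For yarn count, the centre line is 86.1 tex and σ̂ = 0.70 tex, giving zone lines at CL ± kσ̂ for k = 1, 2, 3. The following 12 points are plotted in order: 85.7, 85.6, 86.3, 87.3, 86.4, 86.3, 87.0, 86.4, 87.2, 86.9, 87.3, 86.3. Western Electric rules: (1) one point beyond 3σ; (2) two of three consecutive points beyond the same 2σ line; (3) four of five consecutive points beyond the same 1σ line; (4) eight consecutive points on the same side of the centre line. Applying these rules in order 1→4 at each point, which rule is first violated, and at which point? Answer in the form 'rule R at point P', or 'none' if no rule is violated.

rule 4 at point 10

Zone of each point (C = within 1σ̂, B = 1σ̂–2σ̂, A = 2σ̂–3σ̂, * = beyond 3σ̂; sign = side of CL): 1:-C, 2:-C, 3:+C, 4:+B, 5:+C, 6:+C, 7:+B, 8:+C, 9:+B, 10:+B, 11:+B, 12:+C
Rule 4 (eight consecutive points on the same side of the centre line) is satisfied at point 10.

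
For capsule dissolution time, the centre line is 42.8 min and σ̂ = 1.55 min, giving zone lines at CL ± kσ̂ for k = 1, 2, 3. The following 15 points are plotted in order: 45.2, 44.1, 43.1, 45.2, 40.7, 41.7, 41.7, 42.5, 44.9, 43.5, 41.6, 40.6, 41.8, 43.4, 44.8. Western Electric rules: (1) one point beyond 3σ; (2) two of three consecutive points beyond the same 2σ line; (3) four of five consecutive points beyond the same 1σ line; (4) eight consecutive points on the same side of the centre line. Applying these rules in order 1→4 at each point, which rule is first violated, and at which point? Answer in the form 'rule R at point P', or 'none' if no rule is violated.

none

Zone of each point (C = within 1σ̂, B = 1σ̂–2σ̂, A = 2σ̂–3σ̂, * = beyond 3σ̂; sign = side of CL): 1:+B, 2:+C, 3:+C, 4:+B, 5:-B, 6:-C, 7:-C, 8:-C, 9:+B, 10:+C, 11:-C, 12:-B, 13:-C, 14:+C, 15:+B
No rule fires across all 15 points.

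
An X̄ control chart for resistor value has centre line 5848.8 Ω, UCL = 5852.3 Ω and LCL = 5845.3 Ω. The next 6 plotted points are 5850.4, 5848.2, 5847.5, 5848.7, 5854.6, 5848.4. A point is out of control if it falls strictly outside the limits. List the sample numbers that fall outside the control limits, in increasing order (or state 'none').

5

Compare each point to [5845.3, 5852.3]: sample 5 = 5854.6 > UCL.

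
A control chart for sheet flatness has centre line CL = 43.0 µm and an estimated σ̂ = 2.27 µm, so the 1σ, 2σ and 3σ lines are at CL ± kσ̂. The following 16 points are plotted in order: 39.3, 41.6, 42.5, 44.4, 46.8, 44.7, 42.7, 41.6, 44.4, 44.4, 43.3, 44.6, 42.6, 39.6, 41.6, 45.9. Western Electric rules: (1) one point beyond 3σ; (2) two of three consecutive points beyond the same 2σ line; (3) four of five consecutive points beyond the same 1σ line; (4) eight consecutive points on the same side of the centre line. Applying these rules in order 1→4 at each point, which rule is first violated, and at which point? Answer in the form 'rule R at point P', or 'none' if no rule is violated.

Zone of each point (C = within 1σ̂, B = 1σ̂–2σ̂, A = 2σ̂–3σ̂, * = beyond 3σ̂; sign = side of CL): 1:-B, 2:-C, 3:-C, 4:+C, 5:+B, 6:+C, 7:-C, 8:-C, 9:+C, 10:+C, 11:+C, 12:+C, 13:-C, 14:-B, 15:-C, 16:+B
No rule fires across all 16 points.

none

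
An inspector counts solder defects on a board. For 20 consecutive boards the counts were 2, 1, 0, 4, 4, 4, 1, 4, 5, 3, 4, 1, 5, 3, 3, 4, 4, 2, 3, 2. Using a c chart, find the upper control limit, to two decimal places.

c̄ = (2 + 1 + 0 + 4 + 4 + 4 + 1 + 4 + 5 + 3 + 4 + 1 + 5 + 3 + 3 + 4 + 4 + 2 + 3 + 2) / 20 = 59 / 20 = 2.9500
UCL = c̄ + 3√c̄ = 2.9500 + 3 × √2.9500 = 2.9500 + 3 × 1.7176 = 8.1027

8.10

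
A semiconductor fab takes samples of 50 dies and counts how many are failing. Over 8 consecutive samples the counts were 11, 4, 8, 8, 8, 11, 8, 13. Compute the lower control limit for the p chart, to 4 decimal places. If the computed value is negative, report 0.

p̄ = Σdᵢ / (k·n) = 71 / (8 × 50) = 0.17750
LCL = p̄ − 3·√(p̄(1−p̄)/n) = 0.17750 − 3 × 0.05404 = 0.01539

0.0154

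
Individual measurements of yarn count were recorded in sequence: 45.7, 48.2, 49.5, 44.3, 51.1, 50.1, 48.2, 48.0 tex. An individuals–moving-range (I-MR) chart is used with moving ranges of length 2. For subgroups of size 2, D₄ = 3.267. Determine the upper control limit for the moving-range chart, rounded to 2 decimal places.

8.82

Moving ranges: 2.5, 1.3, 5.2, 6.8, 1.0, 1.9, 0.2; M̄R̄ = 18.9000 / 7 = 2.7000
UCL_MR = D₄·M̄R̄ = 3.267 × 2.7000 = 8.8209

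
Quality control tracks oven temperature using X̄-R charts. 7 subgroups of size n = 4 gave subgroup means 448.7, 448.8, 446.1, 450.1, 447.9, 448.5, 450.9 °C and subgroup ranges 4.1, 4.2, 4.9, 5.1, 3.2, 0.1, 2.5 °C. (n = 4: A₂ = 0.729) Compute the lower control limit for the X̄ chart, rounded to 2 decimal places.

446.20

X̄̄ = (448.7 + 448.8 + 446.1 + 450.1 + 447.9 + 448.5 + 450.9) / 7 = 3141.0000 / 7 = 448.7143
R̄ = (4.1 + 4.2 + 4.9 + 5.1 + 3.2 + 0.1 + 2.5) / 7 = 24.1000 / 7 = 3.4429
LCL = X̄̄ − A₂·R̄ = 448.7143 − 0.729 × 3.4429 = 446.2044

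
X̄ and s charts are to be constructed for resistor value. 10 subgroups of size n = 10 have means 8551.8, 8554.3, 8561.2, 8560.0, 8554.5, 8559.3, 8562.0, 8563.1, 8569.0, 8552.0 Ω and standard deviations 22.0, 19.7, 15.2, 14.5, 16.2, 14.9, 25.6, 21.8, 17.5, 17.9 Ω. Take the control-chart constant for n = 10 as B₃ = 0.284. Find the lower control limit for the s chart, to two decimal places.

s̄ = (22.0 + 19.7 + 15.2 + 14.5 + 16.2 + 14.9 + 25.6 + 21.8 + 17.5 + 17.9) / 10 = 18.5300
LCL_s = B₃·s̄ = 0.284 × 18.5300 = 5.2625

5.26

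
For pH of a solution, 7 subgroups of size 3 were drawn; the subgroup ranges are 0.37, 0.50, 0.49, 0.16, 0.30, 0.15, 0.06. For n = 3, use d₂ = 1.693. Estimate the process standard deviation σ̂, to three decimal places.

R̄ = (0.37 + 0.50 + 0.49 + 0.16 + 0.30 + 0.15 + 0.06) / 7 = 0.2900
σ̂ = R̄ / d₂ = 0.2900 / 1.693 = 0.1713

0.171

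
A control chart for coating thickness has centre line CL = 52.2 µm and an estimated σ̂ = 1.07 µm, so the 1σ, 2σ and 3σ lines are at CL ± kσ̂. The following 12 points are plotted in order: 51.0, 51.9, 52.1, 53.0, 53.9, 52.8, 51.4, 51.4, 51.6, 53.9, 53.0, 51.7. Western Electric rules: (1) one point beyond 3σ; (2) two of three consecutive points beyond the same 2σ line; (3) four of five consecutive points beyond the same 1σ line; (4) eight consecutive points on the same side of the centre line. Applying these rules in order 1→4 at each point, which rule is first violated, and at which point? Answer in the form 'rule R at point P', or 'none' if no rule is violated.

none

Zone of each point (C = within 1σ̂, B = 1σ̂–2σ̂, A = 2σ̂–3σ̂, * = beyond 3σ̂; sign = side of CL): 1:-B, 2:-C, 3:-C, 4:+C, 5:+B, 6:+C, 7:-C, 8:-C, 9:-C, 10:+B, 11:+C, 12:-C
No rule fires across all 12 points.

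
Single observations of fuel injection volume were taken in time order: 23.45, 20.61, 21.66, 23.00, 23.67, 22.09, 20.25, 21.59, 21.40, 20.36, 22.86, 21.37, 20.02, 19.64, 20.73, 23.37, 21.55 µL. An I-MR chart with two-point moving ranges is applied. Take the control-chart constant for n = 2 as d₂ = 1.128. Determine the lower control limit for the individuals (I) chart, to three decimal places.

X̄ = (23.45 + 20.61 + 21.66 + 23.00 + 23.67 + 22.09 + 20.25 + 21.59 + 21.40 + 20.36 + 22.86 + 21.37 + 20.02 + 19.64 + 20.73 + 23.37 + 21.55) / 17 = 21.6247
Moving ranges: 2.84, 1.05, 1.34, 0.67, 1.58, 1.84, 1.34, 0.19, 1.04, 2.50, 1.49, 1.35, 0.38, 1.09, 2.64, 1.82; M̄R̄ = 23.1600 / 16 = 1.4475
LCL = X̄ − 3·M̄R̄/d₂ = 21.6247 − 3 × 1.4475 / 1.128 = 17.7750

17.775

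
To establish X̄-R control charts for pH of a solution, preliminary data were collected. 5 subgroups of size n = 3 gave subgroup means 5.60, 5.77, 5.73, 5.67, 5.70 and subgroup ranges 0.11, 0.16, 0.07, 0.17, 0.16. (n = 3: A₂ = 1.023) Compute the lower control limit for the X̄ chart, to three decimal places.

X̄̄ = (5.60 + 5.77 + 5.73 + 5.67 + 5.70) / 5 = 28.4700 / 5 = 5.6940
R̄ = (0.11 + 0.16 + 0.07 + 0.17 + 0.16) / 5 = 0.6700 / 5 = 0.1340
LCL = X̄̄ − A₂·R̄ = 5.6940 − 1.023 × 0.1340 = 5.5569

5.557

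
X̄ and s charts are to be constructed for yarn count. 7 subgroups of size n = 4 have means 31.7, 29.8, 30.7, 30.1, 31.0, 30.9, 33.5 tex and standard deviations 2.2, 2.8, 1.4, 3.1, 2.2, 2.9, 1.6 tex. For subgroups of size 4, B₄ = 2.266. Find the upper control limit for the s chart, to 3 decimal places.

s̄ = (2.2 + 2.8 + 1.4 + 3.1 + 2.2 + 2.9 + 1.6) / 7 = 2.3143
UCL_s = B₄·s̄ = 2.266 × 2.3143 = 5.2442

5.244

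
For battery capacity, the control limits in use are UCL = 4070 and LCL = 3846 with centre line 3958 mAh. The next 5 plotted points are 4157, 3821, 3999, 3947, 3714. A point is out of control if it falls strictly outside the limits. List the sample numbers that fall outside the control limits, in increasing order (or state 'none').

Compare each point to [3846, 4070]: sample 1 = 4157 > UCL; sample 2 = 3821 < LCL; sample 5 = 3714 < LCL.

1, 2, 5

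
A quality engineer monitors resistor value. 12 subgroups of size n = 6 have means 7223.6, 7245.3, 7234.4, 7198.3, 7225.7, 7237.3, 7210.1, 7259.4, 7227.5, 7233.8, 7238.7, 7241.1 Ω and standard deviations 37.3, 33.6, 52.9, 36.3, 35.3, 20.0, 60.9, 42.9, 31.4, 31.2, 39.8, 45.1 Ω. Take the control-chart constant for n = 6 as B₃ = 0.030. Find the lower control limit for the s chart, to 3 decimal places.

1.167

s̄ = (37.3 + 33.6 + 52.9 + 36.3 + 35.3 + 20.0 + 60.9 + 42.9 + 31.4 + 31.2 + 39.8 + 45.1) / 12 = 38.8917
LCL_s = B₃·s̄ = 0.030 × 38.8917 = 1.1667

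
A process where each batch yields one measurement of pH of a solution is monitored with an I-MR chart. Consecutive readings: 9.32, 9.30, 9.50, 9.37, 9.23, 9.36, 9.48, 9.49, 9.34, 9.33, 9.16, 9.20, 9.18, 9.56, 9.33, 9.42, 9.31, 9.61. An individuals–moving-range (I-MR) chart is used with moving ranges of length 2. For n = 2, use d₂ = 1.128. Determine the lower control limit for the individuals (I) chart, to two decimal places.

X̄ = (9.32 + 9.30 + 9.50 + 9.37 + 9.23 + 9.36 + 9.48 + 9.49 + 9.34 + 9.33 + 9.16 + 9.20 + 9.18 + 9.56 + 9.33 + 9.42 + 9.31 + 9.61) / 18 = 9.3606
Moving ranges: 0.02, 0.20, 0.13, 0.14, 0.13, 0.12, 0.01, 0.15, 0.01, 0.17, 0.04, 0.02, 0.38, 0.23, 0.09, 0.11, 0.30; M̄R̄ = 2.2500 / 17 = 0.1324
LCL = X̄ − 3·M̄R̄/d₂ = 9.3606 − 3 × 0.1324 / 1.128 = 9.0086

9.01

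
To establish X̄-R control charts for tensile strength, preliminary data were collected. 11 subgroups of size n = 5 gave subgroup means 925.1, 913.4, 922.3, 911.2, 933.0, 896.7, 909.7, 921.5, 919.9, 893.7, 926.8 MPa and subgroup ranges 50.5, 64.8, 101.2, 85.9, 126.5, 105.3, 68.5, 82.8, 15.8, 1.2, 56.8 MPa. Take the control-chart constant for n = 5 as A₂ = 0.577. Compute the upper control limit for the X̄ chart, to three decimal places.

X̄̄ = (925.1 + 913.4 + 922.3 + 911.2 + 933.0 + 896.7 + 909.7 + 921.5 + 919.9 + 893.7 + 926.8) / 11 = 10073.3000 / 11 = 915.7545
R̄ = (50.5 + 64.8 + 101.2 + 85.9 + 126.5 + 105.3 + 68.5 + 82.8 + 15.8 + 1.2 + 56.8) / 11 = 759.3000 / 11 = 69.0273
UCL = X̄̄ + A₂·R̄ = 915.7545 + 0.577 × 69.0273 = 955.5833

955.583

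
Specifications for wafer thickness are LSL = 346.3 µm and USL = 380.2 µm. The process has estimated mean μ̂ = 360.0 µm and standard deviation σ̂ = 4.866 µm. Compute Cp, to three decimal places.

Cp = (USL − LSL) / (6σ̂) = (380.2 − 346.3) / (6 × 4.866) = 33.9000 / 29.1960 = 1.1611

1.161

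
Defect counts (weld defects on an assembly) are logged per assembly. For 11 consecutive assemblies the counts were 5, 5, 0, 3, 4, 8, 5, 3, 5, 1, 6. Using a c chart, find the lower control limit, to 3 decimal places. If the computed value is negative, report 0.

c̄ = (5 + 5 + 0 + 3 + 4 + 8 + 5 + 3 + 5 + 1 + 6) / 11 = 45 / 11 = 4.0909
LCL = c̄ − 3√c̄ = 4.0909 − 3 × 2.0226 = -1.9769 → 0 (cannot be negative)

0.000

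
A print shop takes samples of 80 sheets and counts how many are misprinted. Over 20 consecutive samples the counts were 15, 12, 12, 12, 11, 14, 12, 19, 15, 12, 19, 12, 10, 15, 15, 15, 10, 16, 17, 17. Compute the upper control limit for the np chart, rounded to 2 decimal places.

p̄ = Σdᵢ / (k·n) = 280 / (20 × 80) = 0.17500
UCL = np̄ + 3·√(np̄(1−p̄)) = 14.0000 + 3 × √(14.0000×0.82500) = 14.0000 + 3 × 3.3985 = 24.1956

24.20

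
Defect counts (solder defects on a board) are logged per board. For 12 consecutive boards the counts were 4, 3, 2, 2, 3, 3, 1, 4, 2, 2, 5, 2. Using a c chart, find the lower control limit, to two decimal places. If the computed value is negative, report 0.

c̄ = (4 + 3 + 2 + 2 + 3 + 3 + 1 + 4 + 2 + 2 + 5 + 2) / 12 = 33 / 12 = 2.7500
LCL = c̄ − 3√c̄ = 2.7500 − 3 × 1.6583 = -2.2249 → 0 (cannot be negative)

0.00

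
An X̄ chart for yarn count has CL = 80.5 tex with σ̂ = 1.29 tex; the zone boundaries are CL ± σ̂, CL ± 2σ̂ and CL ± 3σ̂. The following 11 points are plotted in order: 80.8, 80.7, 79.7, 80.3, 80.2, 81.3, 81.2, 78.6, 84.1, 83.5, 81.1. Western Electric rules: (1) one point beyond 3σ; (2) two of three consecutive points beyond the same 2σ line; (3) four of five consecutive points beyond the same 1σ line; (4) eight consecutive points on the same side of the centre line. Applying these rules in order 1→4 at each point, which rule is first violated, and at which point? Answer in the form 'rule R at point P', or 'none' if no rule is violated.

rule 2 at point 10

Zone of each point (C = within 1σ̂, B = 1σ̂–2σ̂, A = 2σ̂–3σ̂, * = beyond 3σ̂; sign = side of CL): 1:+C, 2:+C, 3:-C, 4:-C, 5:-C, 6:+C, 7:+C, 8:-B, 9:+A, 10:+A, 11:+C
Rule 2 (two of three consecutive points beyond the same 2σ limit) is satisfied at point 10.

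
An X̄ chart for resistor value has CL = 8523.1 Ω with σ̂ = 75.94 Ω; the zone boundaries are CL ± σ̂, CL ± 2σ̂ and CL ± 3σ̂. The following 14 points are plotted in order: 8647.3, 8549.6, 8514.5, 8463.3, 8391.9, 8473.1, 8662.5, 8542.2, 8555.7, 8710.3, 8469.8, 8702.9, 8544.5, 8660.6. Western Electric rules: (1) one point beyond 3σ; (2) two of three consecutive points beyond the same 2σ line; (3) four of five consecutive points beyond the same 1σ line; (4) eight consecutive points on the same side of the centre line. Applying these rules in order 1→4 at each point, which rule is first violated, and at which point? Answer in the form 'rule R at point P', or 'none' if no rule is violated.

rule 2 at point 12

Zone of each point (C = within 1σ̂, B = 1σ̂–2σ̂, A = 2σ̂–3σ̂, * = beyond 3σ̂; sign = side of CL): 1:+B, 2:+C, 3:-C, 4:-C, 5:-B, 6:-C, 7:+B, 8:+C, 9:+C, 10:+A, 11:-C, 12:+A, 13:+C, 14:+B
Rule 2 (two of three consecutive points beyond the same 2σ limit) is satisfied at point 12.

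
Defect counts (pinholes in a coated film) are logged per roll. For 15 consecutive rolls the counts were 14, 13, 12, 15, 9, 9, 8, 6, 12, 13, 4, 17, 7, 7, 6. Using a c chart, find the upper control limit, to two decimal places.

c̄ = (14 + 13 + 12 + 15 + 9 + 9 + 8 + 6 + 12 + 13 + 4 + 17 + 7 + 7 + 6) / 15 = 152 / 15 = 10.1333
UCL = c̄ + 3√c̄ = 10.1333 + 3 × √10.1333 = 10.1333 + 3 × 3.1833 = 19.6832

19.68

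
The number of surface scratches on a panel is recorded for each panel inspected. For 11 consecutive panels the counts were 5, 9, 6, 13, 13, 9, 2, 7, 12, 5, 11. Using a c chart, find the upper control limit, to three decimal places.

c̄ = (5 + 9 + 6 + 13 + 13 + 9 + 2 + 7 + 12 + 5 + 11) / 11 = 92 / 11 = 8.3636
UCL = c̄ + 3√c̄ = 8.3636 + 3 × √8.3636 = 8.3636 + 3 × 2.8920 = 17.0396

17.040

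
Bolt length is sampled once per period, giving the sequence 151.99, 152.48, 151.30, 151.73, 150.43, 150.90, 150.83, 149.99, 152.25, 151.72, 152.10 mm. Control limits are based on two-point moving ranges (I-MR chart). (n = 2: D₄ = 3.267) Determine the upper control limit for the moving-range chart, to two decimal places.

2.60

Moving ranges: 0.49, 1.18, 0.43, 1.30, 0.47, 0.07, 0.84, 2.26, 0.53, 0.38; M̄R̄ = 7.9500 / 10 = 0.7950
UCL_MR = D₄·M̄R̄ = 3.267 × 0.7950 = 2.5973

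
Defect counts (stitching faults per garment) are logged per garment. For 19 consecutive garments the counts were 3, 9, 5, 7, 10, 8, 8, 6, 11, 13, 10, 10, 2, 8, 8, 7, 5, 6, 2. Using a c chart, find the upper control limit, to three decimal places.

15.348

c̄ = (3 + 9 + 5 + 7 + 10 + 8 + 8 + 6 + 11 + 13 + 10 + 10 + 2 + 8 + 8 + 7 + 5 + 6 + 2) / 19 = 138 / 19 = 7.2632
UCL = c̄ + 3√c̄ = 7.2632 + 3 × √7.2632 = 7.2632 + 3 × 2.6950 = 15.3482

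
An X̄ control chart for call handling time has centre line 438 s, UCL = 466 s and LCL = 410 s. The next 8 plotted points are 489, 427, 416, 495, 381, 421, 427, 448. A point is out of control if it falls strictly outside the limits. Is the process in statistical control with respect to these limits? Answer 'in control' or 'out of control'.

Compare each point to [410, 466]: sample 1 = 489 > UCL; sample 4 = 495 > UCL; sample 5 = 381 < LCL.

out of control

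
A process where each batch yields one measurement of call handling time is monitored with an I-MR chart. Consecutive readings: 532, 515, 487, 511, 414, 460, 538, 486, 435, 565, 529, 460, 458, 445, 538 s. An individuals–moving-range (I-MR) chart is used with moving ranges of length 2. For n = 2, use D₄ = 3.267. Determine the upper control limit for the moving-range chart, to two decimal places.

171.75

Moving ranges: 17, 28, 24, 97, 46, 78, 52, 51, 130, 36, 69, 2, 13, 93; M̄R̄ = 736.0000 / 14 = 52.5714
UCL_MR = D₄·M̄R̄ = 3.267 × 52.5714 = 171.7509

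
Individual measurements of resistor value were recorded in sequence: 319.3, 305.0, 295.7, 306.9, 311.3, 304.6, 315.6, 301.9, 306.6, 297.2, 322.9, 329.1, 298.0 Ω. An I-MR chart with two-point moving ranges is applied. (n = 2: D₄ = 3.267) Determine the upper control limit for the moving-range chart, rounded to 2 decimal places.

40.21

Moving ranges: 14.3, 9.3, 11.2, 4.4, 6.7, 11.0, 13.7, 4.7, 9.4, 25.7, 6.2, 31.1; M̄R̄ = 147.7000 / 12 = 12.3083
UCL_MR = D₄·M̄R̄ = 3.267 × 12.3083 = 40.2113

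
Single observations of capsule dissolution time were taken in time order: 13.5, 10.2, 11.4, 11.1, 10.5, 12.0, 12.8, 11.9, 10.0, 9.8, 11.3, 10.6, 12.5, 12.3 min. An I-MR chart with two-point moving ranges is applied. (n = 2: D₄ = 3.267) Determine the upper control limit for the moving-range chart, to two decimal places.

3.77

Moving ranges: 3.3, 1.2, 0.3, 0.6, 1.5, 0.8, 0.9, 1.9, 0.2, 1.5, 0.7, 1.9, 0.2; M̄R̄ = 15.0000 / 13 = 1.1538
UCL_MR = D₄·M̄R̄ = 3.267 × 1.1538 = 3.7696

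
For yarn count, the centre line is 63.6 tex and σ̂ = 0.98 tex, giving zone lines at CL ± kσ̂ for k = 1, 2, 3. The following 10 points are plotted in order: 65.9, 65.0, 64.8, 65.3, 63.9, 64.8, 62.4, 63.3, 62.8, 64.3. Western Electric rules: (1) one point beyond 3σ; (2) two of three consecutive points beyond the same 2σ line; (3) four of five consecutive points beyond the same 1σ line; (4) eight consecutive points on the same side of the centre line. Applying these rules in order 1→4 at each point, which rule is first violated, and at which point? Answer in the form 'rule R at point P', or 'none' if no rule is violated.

Zone of each point (C = within 1σ̂, B = 1σ̂–2σ̂, A = 2σ̂–3σ̂, * = beyond 3σ̂; sign = side of CL): 1:+A, 2:+B, 3:+B, 4:+B, 5:+C, 6:+B, 7:-B, 8:-C, 9:-C, 10:+C
Rule 3 (four of five consecutive points beyond the same 1σ limit) is satisfied at point 4.

rule 3 at point 4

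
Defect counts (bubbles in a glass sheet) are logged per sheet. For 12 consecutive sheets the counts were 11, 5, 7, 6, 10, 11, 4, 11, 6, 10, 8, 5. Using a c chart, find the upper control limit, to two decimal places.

16.23

c̄ = (11 + 5 + 7 + 6 + 10 + 11 + 4 + 11 + 6 + 10 + 8 + 5) / 12 = 94 / 12 = 7.8333
UCL = c̄ + 3√c̄ = 7.8333 + 3 × √7.8333 = 7.8333 + 3 × 2.7988 = 16.2298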